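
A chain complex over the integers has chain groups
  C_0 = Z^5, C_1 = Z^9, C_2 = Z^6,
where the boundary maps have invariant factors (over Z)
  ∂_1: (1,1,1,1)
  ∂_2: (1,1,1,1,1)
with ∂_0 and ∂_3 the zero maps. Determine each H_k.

H_0 = Z,  H_1 = 0,  H_2 = Z.

H_0: b_0 = 5 − 0 − 4 = 1; torsion from ∂_1 factors > 1: none. So H_0 = Z.
H_1: b_1 = 9 − 4 − 5 = 0; torsion from ∂_2 factors > 1: none. So H_1 = 0.
H_2: b_2 = 6 − 5 − 0 = 1; torsion from ∂_3 factors > 1: none. So H_2 = Z.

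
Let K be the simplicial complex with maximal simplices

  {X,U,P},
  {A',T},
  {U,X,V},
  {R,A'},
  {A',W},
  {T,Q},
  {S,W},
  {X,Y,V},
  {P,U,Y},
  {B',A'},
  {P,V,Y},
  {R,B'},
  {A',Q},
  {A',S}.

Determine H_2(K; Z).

Take the total order P < Q < R < S < T < U < V < W < X < Y < A' < B' on the vertex set. Then K (dimension 2) consists of the simplices:

  0-simplices (12): [P], [Q], [R], [S], [T], [U], [V], [W], [X], [Y], [A'], [B']
  1-simplices (19): [P,U], [P,V], [P,X], [P,Y], [Q,T], [Q,A'], [R,A'], [R,B'], [S,W], [S,A'], [T,A'], [U,V], [U,X], [U,Y], [V,X], [V,Y], [W,A'], [X,Y], [A',B']
  2-simplices (5): [P,U,X], [P,U,Y], [P,V,Y], [U,V,X], [V,X,Y]

Hence C_0 ≅ Z^12, C_1 ≅ Z^19, C_2 ≅ Z^5.

The boundary map ∂_1: C_1 → C_0 maps an edge to its endpoints' difference, ∂[p,q] = q − p.
The 12×19 boundary matrix has rank 10 and Smith normal form diag(1,1,1,1,1,1,1,1,1,1).

∂_2: C_2 → C_1 maps a triangle to the signed sum of its edges. For instance
  ∂[U,V,X] = [V,X] − [U,X] + [U,V],
  ∂[P,U,Y] = [U,Y] − [P,Y] + [P,U].
As a 19×5 matrix over Z this has rank 5, with invariant factors (1,1,1,1,1).

From H_k ≅ ker(∂_k) / im(∂_{k+1}) we obtain:

  H_2: rank ker ∂_2 − rank ∂_3 = (5 − 5) − 0 = 0, and there is no ∂_3, so H_2 = 0.

(K is a triangulation of the disjoint union of the Möbius band and a wedge of 3 circles.)

H_2 = 0.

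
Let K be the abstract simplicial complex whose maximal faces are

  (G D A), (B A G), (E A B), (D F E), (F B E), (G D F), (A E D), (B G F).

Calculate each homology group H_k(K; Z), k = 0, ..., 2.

H_0 ≅ Z,  H_1 = 0,  H_2 ≅ Z.

Fix the vertex order A < B < D < E < F < G and write every simplex with vertices in increasing order. Then dim K = 2 and the simplices of K are:

  0-simplices (6): A, B, D, E, F, G
  1-simplices (12): AB, AD, AE, AG, BE, BF, BG, DE, DF, DG, EF, FG
  2-simplices (8): ABE, ABG, ADE, ADG, BEF, BFG, DEF, DFG

Hence C_0 ≅ Z^6, C_1 ≅ Z^12, C_2 ≅ Z^8.

Boundary ∂_1: C_1 → C_0 is given by ∂[p,q] = [q] − [p]. For instance
  ∂BE = E − B.
As a 6×12 matrix over Z this has rank 5, with invariant factors (1,1,1,1,1).

The boundary map ∂_2: C_2 → C_1 sends each 2-simplex [p,q,r] to [q,r] − [p,r] + [p,q]. For instance
  ∂BFG = FG − BG + BF,
  ∂ADE = DE − AE + AD.
This gives a 12×8 integer matrix of rank 7; reducing to Smith normal form yields diagonal entries (1,1,1,1,1,1,1).

Reading off H_k = ker ∂_k / im ∂_{k+1}:

  H_0: rank C_0 − rank ∂_1 = 6 − 5 = 1, and the invariant factors of ∂_1 are all 1, so H_0 ≅ Z.
  H_1: rank ker ∂_1 − rank ∂_2 = (12 − 5) − 7 = 0, and the invariant factors of ∂_2 are all 1, so H_1 ≅ 0.
  H_2: rank ker ∂_2 − rank ∂_3 = (8 − 7) − 0 = 1, and there is no ∂_3, so H_2 ≅ Z.

As a check, the Euler characteristic is 6 − 12 + 8 = 2, which agrees with 1 − 0 + 1 = 2.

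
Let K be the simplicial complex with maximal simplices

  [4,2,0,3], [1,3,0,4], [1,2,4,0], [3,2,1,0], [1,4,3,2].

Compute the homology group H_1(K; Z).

K has 5 vertices, 10 edges, 10 triangles, 5 3-simplices.
rank ∂_1 = 4, rank ∂_2 = 6 ⇒ b_1 = 10 − 4 − 6 = 0; all invariant factors of ∂_2 are 1 so no torsion. So H_1 = 0.

H_1 = 0.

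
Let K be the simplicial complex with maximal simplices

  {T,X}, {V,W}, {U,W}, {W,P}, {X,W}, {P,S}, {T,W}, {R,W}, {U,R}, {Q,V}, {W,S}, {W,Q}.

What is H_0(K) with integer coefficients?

Take the total order P < Q < R < S < T < U < V < W < X on the vertex set. Then K (dimension 1) consists of the simplices:

  0-simplices (9): P, Q, R, S, T, U, V, W, X
  1-simplices (12): PS, PW, QV, QW, RU, RW, SW, TW, TX, UW, VW, WX

Hence C_0 ≅ Z^9, C_1 ≅ Z^12.

∂_1: C_1 → C_0 is given by ∂[p,q] = [q] − [p].
The 9×12 boundary matrix has rank 8 and Smith normal form diag(1,1,1,1,1,1,1,1).

Computing H_k = (kernel of ∂_k) / (image of ∂_{k+1}):

  H_0: rank C_0 − rank ∂_1 = 9 − 8 = 1, and the invariant factors of ∂_1 are all 1, so H_0 = Z.

H_0 = Z.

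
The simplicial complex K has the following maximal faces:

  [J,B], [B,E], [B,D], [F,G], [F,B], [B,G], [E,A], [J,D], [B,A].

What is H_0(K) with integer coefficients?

H_0 = Z.

K has 7 vertices, 9 edges.
rank ∂_0 = 0, rank ∂_1 = 6 ⇒ b_0 = 7 − 0 − 6 = 1; all invariant factors of ∂_1 are 1 so no torsion. So H_0 ≅ Z.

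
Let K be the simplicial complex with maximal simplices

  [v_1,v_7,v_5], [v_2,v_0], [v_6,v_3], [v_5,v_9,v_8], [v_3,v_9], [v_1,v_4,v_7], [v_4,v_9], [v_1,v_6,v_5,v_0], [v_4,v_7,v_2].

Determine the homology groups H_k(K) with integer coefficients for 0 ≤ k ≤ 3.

Order the vertices as v_0 < v_1 < v_2 < v_3 < v_4 < v_5 < v_6 < v_7 < v_8 < v_9. Listing each simplex with vertices in this order, K has dimension 3 with simplices:

  0-simplices (10): [v_0], [v_1], [v_2], [v_3], [v_4], [v_5], [v_6], [v_7], [v_8], [v_9]
  1-simplices (19): (19 of them)
  2-simplices (8): [v_0,v_1,v_5], [v_0,v_1,v_6], [v_0,v_5,v_6], [v_1,v_4,v_7], [v_1,v_5,v_6], [v_1,v_5,v_7], [v_2,v_4,v_7], [v_5,v_8,v_9]
  3-simplices (1): [v_0,v_1,v_5,v_6]

so the chain groups are C_0 ≅ Z^10, C_1 ≅ Z^19, C_2 ≅ Z^8, C_3 ≅ Z^1.

The boundary map ∂_1: C_1 → C_0 sends each edge [p,q] (with p < q) to q − p.
The resulting 10×19 matrix has rank 9, and its Smith normal form has invariant factors (1,1,1,1,1,1,1,1,1).

Boundary ∂_2: C_2 → C_1 sends each 2-simplex [p,q,r] to [q,r] − [p,r] + [p,q]. For instance
  ∂[v_0,v_1,v_6] = [v_1,v_6] − [v_0,v_6] + [v_0,v_1],
  ∂[v_0,v_5,v_6] = [v_5,v_6] − [v_0,v_6] + [v_0,v_5].
As a 19×8 matrix over Z this has rank 7, with invariant factors (1,1,1,1,1,1,1).

∂_3: C_3 → C_2 sends each 3-simplex σ to the alternating sum Σ_i (−1)^i (σ with its i-th vertex removed). For instance
  ∂[v_0,v_1,v_5,v_6] = [v_1,v_5,v_6] − [v_0,v_5,v_6] + [v_0,v_1,v_6] − [v_0,v_1,v_5].
The resulting 8×1 matrix has rank 1, and its Smith normal form has invariant factors (1).

Reading off H_k = ker ∂_k / im ∂_{k+1}:

  H_0: rank C_0 − rank ∂_1 = 10 − 9 = 1, and the invariant factors of ∂_1 are all 1, so H_0 = Z.
  H_1: rank ker ∂_1 − rank ∂_2 = (19 − 9) − 7 = 3, and the invariant factors of ∂_2 are all 1, so H_1 = Z^3.
  H_2: rank ker ∂_2 − rank ∂_3 = (8 − 7) − 1 = 0, and the invariant factors of ∂_3 are all 1, so H_2 = 0.
  H_3: rank ker ∂_3 − rank ∂_4 = (1 − 1) − 0 = 0, and there is no ∂_4, so H_3 = 0.

H_0 = Z,  H_1 = Z^3,  H_2 = 0,  H_3 = 0.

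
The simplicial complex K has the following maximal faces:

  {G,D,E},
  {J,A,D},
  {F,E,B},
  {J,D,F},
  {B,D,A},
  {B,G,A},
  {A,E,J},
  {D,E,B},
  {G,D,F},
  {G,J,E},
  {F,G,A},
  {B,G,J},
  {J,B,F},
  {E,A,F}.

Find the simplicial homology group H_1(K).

H_1 = Z^2.

K has 7 vertices, 21 edges, 14 triangles.
rank ∂_1 = 6, rank ∂_2 = 13 ⇒ b_1 = 21 − 6 − 13 = 2; all invariant factors of ∂_2 are 1 so no torsion. So H_1 ≅ Z^2.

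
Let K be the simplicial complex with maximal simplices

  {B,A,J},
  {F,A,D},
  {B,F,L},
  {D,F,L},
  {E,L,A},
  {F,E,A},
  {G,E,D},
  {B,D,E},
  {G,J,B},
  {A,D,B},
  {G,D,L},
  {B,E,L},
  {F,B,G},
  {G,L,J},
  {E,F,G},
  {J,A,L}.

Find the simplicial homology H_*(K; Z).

Order the vertices as A < B < D < E < F < G < J < L. Listing each simplex with vertices in this order, K has dimension 2 with simplices:

  0-simplices (8): A, B, D, E, F, G, J, L
  1-simplices (24): AB, AD, AE, AF, AJ, AL, BD, BE, BF, BG, BJ, BL, DE, DF, DG, DL, EF, EG, EL, FG, FL, GJ, GL, JL
  2-simplices (16): ABD, ABJ, ADF, AEF, AEL, AJL, BDE, BEL, BFG, BFL, BGJ, DEG, DFL, DGL, EFG, GJL

Hence C_0 ≅ Z^8, C_1 ≅ Z^24, C_2 ≅ Z^16.

∂_1: C_1 → C_0 sends each edge [p,q] (with p < q) to q − p. For instance
  ∂FL = L − F.
The 8×24 boundary matrix has rank 7 and Smith normal form diag(1,1,1,1,1,1,1).

∂_2: C_2 → C_1 sends each 2-simplex [p,q,r] to [q,r] − [p,r] + [p,q]. For instance
  ∂BGJ = GJ − BJ + BG,
  ∂ADF = DF − AF + AD.
The 24×16 boundary matrix has rank 15 and Smith normal form diag(1,1,1,1,1,1,1,1,1,1,1,1,1,1,1).

Computing H_k = (kernel of ∂_k) / (image of ∂_{k+1}):

  H_0: rank C_0 − rank ∂_1 = 8 − 7 = 1, and the invariant factors of ∂_1 are all 1, so H_0 ≅ Z.
  H_1: rank ker ∂_1 − rank ∂_2 = (24 − 7) − 15 = 2, and the invariant factors of ∂_2 are all 1, so H_1 ≅ Z^2.
  H_2: rank ker ∂_2 − rank ∂_3 = (16 − 15) − 0 = 1, and there is no ∂_3, so H_2 ≅ Z.

As a check, the Euler characteristic is 8 − 24 + 16 = 0, which agrees with 1 − 2 + 1 = 0.

H_0 ≅ Z,  H_1 ≅ Z^2,  H_2 ≅ Z.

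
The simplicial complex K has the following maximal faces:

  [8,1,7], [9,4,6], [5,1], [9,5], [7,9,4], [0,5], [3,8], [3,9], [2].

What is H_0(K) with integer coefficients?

We work with the vertex ordering 0 < 1 < 2 < 3 < 4 < 5 < 6 < 7 < 8 < 9. The simplices of K, each written with vertices in increasing order, are:

  0-simplices (10): [0], [1], [2], [3], [4], [5], [6], [7], [8], [9]
  1-simplices (13): [0,5], [1,5], [1,7], [1,8], [3,8], [3,9], [4,6], [4,7], [4,9], [5,9], [6,9], [7,8], [7,9]
  2-simplices (3): [1,7,8], [4,6,9], [4,7,9]

Hence C_0 ≅ Z^10, C_1 ≅ Z^13, C_2 ≅ Z^3.

The boundary map ∂_1: C_1 → C_0 is given by ∂[p,q] = [q] − [p]. For instance
  ∂[4,6] = [6] − [4].
The 10×13 boundary matrix has rank 8 and Smith normal form diag(1,1,1,1,1,1,1,1).

The boundary map ∂_2: C_2 → C_1 maps a triangle to the signed sum of its edges. For instance
  ∂[4,6,9] = [6,9] − [4,9] + [4,6],
  ∂[1,7,8] = [7,8] − [1,8] + [1,7].
As a 13×3 matrix over Z this has rank 3, with invariant factors (1,1,1).

Computing H_k = (kernel of ∂_k) / (image of ∂_{k+1}):

  H_0: rank C_0 − rank ∂_1 = 10 − 8 = 2, and the invariant factors of ∂_1 are all 1, so H_0 ≅ Z^2.

H_0 = Z^2.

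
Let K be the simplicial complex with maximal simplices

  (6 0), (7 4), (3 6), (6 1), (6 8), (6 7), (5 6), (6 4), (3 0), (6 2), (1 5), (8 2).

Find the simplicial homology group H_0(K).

K has 9 vertices, 12 edges.
rank ∂_0 = 0, rank ∂_1 = 8 ⇒ b_0 = 9 − 0 − 8 = 1; all invariant factors of ∂_1 are 1 so no torsion. So H_0 ≅ Z.

H_0 = Z.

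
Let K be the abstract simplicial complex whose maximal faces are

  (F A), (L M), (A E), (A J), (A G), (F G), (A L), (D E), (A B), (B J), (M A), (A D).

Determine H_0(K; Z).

H_0 ≅ Z.

We work with the vertex ordering A < B < D < E < F < G < J < L < M. The simplices of K, each written with vertices in increasing order, are:

  0-simplices (9): A, B, D, E, F, G, J, L, M
  1-simplices (12): AB, AD, AE, AF, AG, AJ, AL, AM, BJ, DE, FG, LM

giving chain groups C_0 ≅ Z^9, C_1 ≅ Z^12.

The boundary map ∂_1: C_1 → C_0 maps an edge to its endpoints' difference, ∂[p,q] = q − p. For instance
  ∂AF = F − A.
The 9×12 boundary matrix has rank 8 and Smith normal form diag(1,1,1,1,1,1,1,1).

Reading off H_k = ker ∂_k / im ∂_{k+1}:

  H_0: rank C_0 − rank ∂_1 = 9 − 8 = 1, and the invariant factors of ∂_1 are all 1, so H_0 = Z.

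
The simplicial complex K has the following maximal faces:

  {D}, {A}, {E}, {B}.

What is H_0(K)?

Take the total order A < B < D < E on the vertex set. Then K (dimension 0) consists of the simplices:

  0-simplices (4): A, B, D, E

giving chain groups C_0 ≅ Z^4.

From H_k ≅ ker(∂_k) / im(∂_{k+1}) we obtain:

  H_0: rank C_0 − rank ∂_1 = 4 − 0 = 4, and there is no ∂_1, so H_0 = Z^4.

H_0 = Z^4.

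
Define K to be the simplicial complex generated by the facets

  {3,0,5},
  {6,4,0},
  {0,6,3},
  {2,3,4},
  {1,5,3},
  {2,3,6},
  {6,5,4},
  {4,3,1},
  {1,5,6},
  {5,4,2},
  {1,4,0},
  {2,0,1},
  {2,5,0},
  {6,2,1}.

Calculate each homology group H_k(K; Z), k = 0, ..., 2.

H_0 = Z,  H_1 = Z^2,  H_2 = Z.

Take the total order 0 < 1 < 2 < 3 < 4 < 5 < 6 on the vertex set. Then K (dimension 2) consists of the simplices:

  0-simplices (7): [0], [1], [2], [3], [4], [5], [6]
  1-simplices (21): [0,1], [0,2], [0,3], [0,4], [0,5], [0,6], [1,2], [1,3], [1,4], [1,5], [1,6], [2,3], [2,4], [2,5], [2,6], [3,4], [3,5], [3,6], [4,5], [4,6], [5,6]
  2-simplices (14): [0,1,2], [0,1,4], [0,2,5], [0,3,5], [0,3,6], [0,4,6], [1,2,6], [1,3,4], [1,3,5], [1,5,6], [2,3,4], [2,3,6], [2,4,5], [4,5,6]

so the chain groups are C_0 ≅ Z^7, C_1 ≅ Z^21, C_2 ≅ Z^14.

The boundary map ∂_1: C_1 → C_0 sends each edge [p,q] (with p < q) to q − p. For instance
  ∂[1,5] = [5] − [1].
The 7×21 boundary matrix has rank 6 and Smith normal form diag(1,1,1,1,1,1).

∂_2: C_2 → C_1 acts by ∂[p,q,r] = [q,r] − [p,r] + [p,q]. For instance
  ∂[0,2,5] = [2,5] − [0,5] + [0,2],
  ∂[1,3,5] = [3,5] − [1,5] + [1,3].
As a 21×14 matrix over Z this has rank 13, with invariant factors (1,1,1,1,1,1,1,1,1,1,1,1,1).

From H_k ≅ ker(∂_k) / im(∂_{k+1}) we obtain:

  H_0: rank C_0 − rank ∂_1 = 7 − 6 = 1, and the invariant factors of ∂_1 are all 1, so H_0 ≅ Z.
  H_1: rank ker ∂_1 − rank ∂_2 = (21 − 6) − 13 = 2, and the invariant factors of ∂_2 are all 1, so H_1 ≅ Z^2.
  H_2: rank ker ∂_2 − rank ∂_3 = (14 − 13) − 0 = 1, and there is no ∂_3, so H_2 ≅ Z.

As a check, the Euler characteristic is 7 − 21 + 14 = 0, which agrees with 1 − 2 + 1 = 0.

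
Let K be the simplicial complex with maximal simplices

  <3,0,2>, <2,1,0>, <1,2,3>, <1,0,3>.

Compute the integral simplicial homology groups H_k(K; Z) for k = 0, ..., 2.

H_0 ≅ Z,  H_1 = 0,  H_2 ≅ Z.

We work with the vertex ordering 0 < 1 < 2 < 3. The simplices of K, each written with vertices in increasing order, are:

  0-simplices (4): [0], [1], [2], [3]
  1-simplices (6): [0,1], [0,2], [0,3], [1,2], [1,3], [2,3]
  2-simplices (4): [0,1,2], [0,1,3], [0,2,3], [1,2,3]

giving chain groups C_0 ≅ Z^4, C_1 ≅ Z^6, C_2 ≅ Z^4.

The boundary map ∂_1: C_1 → C_0 sends each edge [p,q] (with p < q) to q − p. For instance
  ∂[1,2] = [2] − [1].
As a 4×6 matrix over Z this has rank 3, with invariant factors (1,1,1).

∂_2: C_2 → C_1 maps a triangle to the signed sum of its edges. For instance
  ∂[0,1,3] = [1,3] − [0,3] + [0,1],
  ∂[0,1,2] = [1,2] − [0,2] + [0,1].
As a 6×4 matrix over Z this has rank 3, with invariant factors (1,1,1).

Computing H_k = (kernel of ∂_k) / (image of ∂_{k+1}):

  H_0: rank C_0 − rank ∂_1 = 4 − 3 = 1, and the invariant factors of ∂_1 are all 1, so H_0 = Z.
  H_1: rank ker ∂_1 − rank ∂_2 = (6 − 3) − 3 = 0, and the invariant factors of ∂_2 are all 1, so H_1 = 0.
  H_2: rank ker ∂_2 − rank ∂_3 = (4 − 3) − 0 = 1, and there is no ∂_3, so H_2 = Z.

As a check, the Euler characteristic is 4 − 6 + 4 = 2, which agrees with 1 − 0 + 1 = 2.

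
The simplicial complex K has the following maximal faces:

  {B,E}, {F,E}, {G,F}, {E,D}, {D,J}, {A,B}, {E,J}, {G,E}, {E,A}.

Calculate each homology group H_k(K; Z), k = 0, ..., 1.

Take the total order A < B < D < E < F < G < J on the vertex set. Then K (dimension 1) consists of the simplices:

  0-simplices (7): A, B, D, E, F, G, J
  1-simplices (9): AB, AE, BE, DE, DJ, EF, EG, EJ, FG

Hence C_0 ≅ Z^7, C_1 ≅ Z^9.

Boundary ∂_1: C_1 → C_0 is given by ∂[p,q] = [q] − [p]. For instance
  ∂AE = E − A.
This gives a 7×9 integer matrix of rank 6; reducing to Smith normal form yields diagonal entries (1,1,1,1,1,1).

Computing H_k = (kernel of ∂_k) / (image of ∂_{k+1}):

  H_0: rank C_0 − rank ∂_1 = 7 − 6 = 1, and the invariant factors of ∂_1 are all 1, so H_0 ≅ Z.
  H_1: rank ker ∂_1 − rank ∂_2 = (9 − 6) − 0 = 3, and there is no ∂_2, so H_1 ≅ Z^3.

As a check, the Euler characteristic is 7 − 9 = -2, which agrees with 1 − 3 = -2.

H_0 ≅ Z,  H_1 ≅ Z^3.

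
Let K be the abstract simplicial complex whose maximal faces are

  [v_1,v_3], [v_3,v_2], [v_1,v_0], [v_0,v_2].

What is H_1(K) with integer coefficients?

We work with the vertex ordering v_0 < v_1 < v_2 < v_3. The simplices of K, each written with vertices in increasing order, are:

  0-simplices (4): [v_0], [v_1], [v_2], [v_3]
  1-simplices (4): [v_0,v_1], [v_0,v_2], [v_1,v_3], [v_2,v_3]

so the chain groups are C_0 ≅ Z^4, C_1 ≅ Z^4.

Boundary ∂_1: C_1 → C_0 is given by ∂[p,q] = [q] − [p]. For instance
  ∂[v_0,v_2] = [v_2] − [v_0].
This gives a 4×4 integer matrix of rank 3; reducing to Smith normal form yields diagonal entries (1,1,1).

From H_k ≅ ker(∂_k) / im(∂_{k+1}) we obtain:

  H_1: rank ker ∂_1 − rank ∂_2 = (4 − 3) − 0 = 1, and there is no ∂_2, so H_1 ≅ Z.

H_1 ≅ Z.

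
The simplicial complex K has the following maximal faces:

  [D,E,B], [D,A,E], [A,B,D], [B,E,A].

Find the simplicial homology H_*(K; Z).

K has 4 vertices, 6 edges, 4 triangles.
rank ∂_0 = 0, rank ∂_1 = 3 ⇒ b_0 = 4 − 0 − 3 = 1; all invariant factors of ∂_1 are 1 so no torsion. So H_0 ≅ Z.
rank ∂_1 = 3, rank ∂_2 = 3 ⇒ b_1 = 6 − 3 − 3 = 0; all invariant factors of ∂_2 are 1 so no torsion. So H_1 ≅ 0.
rank ∂_2 = 3, rank ∂_3 = 0 ⇒ b_2 = 4 − 3 − 0 = 1. So H_2 ≅ Z.

H_0 = Z,  H_1 = 0,  H_2 = Z.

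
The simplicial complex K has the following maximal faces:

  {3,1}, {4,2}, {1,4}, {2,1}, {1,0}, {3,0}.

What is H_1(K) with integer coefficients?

H_1 ≅ Z^2.

Order the vertices as 0 < 1 < 2 < 3 < 4. Listing each simplex with vertices in this order, K has dimension 1 with simplices:

  0-simplices (5): [0], [1], [2], [3], [4]
  1-simplices (6): [0,1], [0,3], [1,2], [1,3], [1,4], [2,4]

Hence C_0 ≅ Z^5, C_1 ≅ Z^6.

∂_1: C_1 → C_0 is given by ∂[p,q] = [q] − [p].
As a 5×6 matrix over Z this has rank 4, with invariant factors (1,1,1,1).

Computing H_k = (kernel of ∂_k) / (image of ∂_{k+1}):

  H_1: rank ker ∂_1 − rank ∂_2 = (6 − 4) − 0 = 2, and there is no ∂_2, so H_1 ≅ Z^2.

(K is a triangulation of a wedge of 2 circles.)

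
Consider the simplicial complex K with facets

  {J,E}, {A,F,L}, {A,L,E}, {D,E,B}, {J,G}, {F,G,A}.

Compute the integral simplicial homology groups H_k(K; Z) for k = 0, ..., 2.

H_0 ≅ Z,  H_1 ≅ Z,  H_2 = 0.

Order the vertices as A < B < D < E < F < G < J < L. Listing each simplex with vertices in this order, K has dimension 2 with simplices:

  0-simplices (8): A, B, D, E, F, G, J, L
  1-simplices (12): AE, AF, AG, AL, BD, BE, DE, EJ, EL, FG, FL, GJ
  2-simplices (4): AEL, AFG, AFL, BDE

Hence C_0 ≅ Z^8, C_1 ≅ Z^12, C_2 ≅ Z^4.

∂_1: C_1 → C_0 sends each edge [p,q] (with p < q) to q − p. For instance
  ∂GJ = J − G.
The 8×12 boundary matrix has rank 7 and Smith normal form diag(1,1,1,1,1,1,1).

∂_2: C_2 → C_1 sends each 2-simplex [p,q,r] to [q,r] − [p,r] + [p,q]. For instance
  ∂AFG = FG − AG + AF,
  ∂BDE = DE − BE + BD.
As a 12×4 matrix over Z this has rank 4, with invariant factors (1,1,1,1).

Computing H_k = (kernel of ∂_k) / (image of ∂_{k+1}):

  H_0: rank C_0 − rank ∂_1 = 8 − 7 = 1, and the invariant factors of ∂_1 are all 1, so H_0 = Z.
  H_1: rank ker ∂_1 − rank ∂_2 = (12 − 7) − 4 = 1, and the invariant factors of ∂_2 are all 1, so H_1 = Z.
  H_2: rank ker ∂_2 − rank ∂_3 = (4 − 4) − 0 = 0, and there is no ∂_3, so H_2 = 0.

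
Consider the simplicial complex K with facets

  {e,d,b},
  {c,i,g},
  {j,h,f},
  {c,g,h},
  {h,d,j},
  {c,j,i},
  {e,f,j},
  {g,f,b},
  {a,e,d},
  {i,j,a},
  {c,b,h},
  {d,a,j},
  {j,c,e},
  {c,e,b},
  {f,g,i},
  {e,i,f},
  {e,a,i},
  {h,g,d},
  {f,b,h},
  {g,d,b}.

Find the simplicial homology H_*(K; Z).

H_0 = Z,  H_1 = Z ⊕ Z/2,  H_2 = 0.

Take the total order a < b < c < d < e < f < g < h < i < j on the vertex set. Then K (dimension 2) consists of the simplices:

  0-simplices (10): a, b, c, d, e, f, g, h, i, j
  1-simplices (30): ad, ae, ai, aj, bc, bd, be, bf, bg, bh, ce, cg, ch, ci, cj, de, dg, dh, dj, ef, ei, ej, fg, fh, fi, fj, gh, gi, hj, ij
  2-simplices (20): ade, adj, aei, aij, bce, bch, bde, bdg, bfg, bfh, cej, cgh, cgi, cij, dgh, dhj, efi, efj, fgi, fhj

Hence C_0 ≅ Z^10, C_1 ≅ Z^30, C_2 ≅ Z^20.

The boundary map ∂_1: C_1 → C_0 is given by ∂[p,q] = [q] − [p]. For instance
  ∂cj = j − c.
The resulting 10×30 matrix has rank 9, and its Smith normal form has invariant factors (1,1,1,1,1,1,1,1,1).

Boundary ∂_2: C_2 → C_1 maps a triangle to the signed sum of its edges. For instance
  ∂bce = ce − be + bc,
  ∂cgi = gi − ci + cg.
The resulting 30×20 matrix has rank 20, and its Smith normal form has invariant factors (1,1,1,1,1,1,1,1,1,1,1,1,1,1,1,1,1,1,1,2).

Reading off H_k = ker ∂_k / im ∂_{k+1}:

  H_0: rank C_0 − rank ∂_1 = 10 − 9 = 1, and the invariant factors of ∂_1 are all 1, so H_0 = Z.
  H_1: rank ker ∂_1 − rank ∂_2 = (30 − 9) − 20 = 1, and ∂_2 has invariant factor 2 > 1, so H_1 = Z ⊕ Z/2.
  H_2: rank ker ∂_2 − rank ∂_3 = (20 − 20) − 0 = 0, and there is no ∂_3, so H_2 = 0.

(K is a triangulation of the Klein bottle.)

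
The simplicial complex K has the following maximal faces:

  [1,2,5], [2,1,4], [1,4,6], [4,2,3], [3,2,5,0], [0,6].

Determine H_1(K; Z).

Take the total order 0 < 1 < 2 < 3 < 4 < 5 < 6 on the vertex set. Then K (dimension 3) consists of the simplices:

  0-simplices (7): [0], [1], [2], [3], [4], [5], [6]
  1-simplices (14): [0,2], [0,3], [0,5], [0,6], [1,2], [1,4], [1,5], [1,6], [2,3], [2,4], [2,5], [3,4], [3,5], [4,6]
  2-simplices (8): [0,2,3], [0,2,5], [0,3,5], [1,2,4], [1,2,5], [1,4,6], [2,3,4], [2,3,5]
  3-simplices (1): [0,2,3,5]

so the chain groups are C_0 ≅ Z^7, C_1 ≅ Z^14, C_2 ≅ Z^8, C_3 ≅ Z^1.

The boundary map ∂_1: C_1 → C_0 maps an edge to its endpoints' difference, ∂[p,q] = q − p.
The resulting 7×14 matrix has rank 6, and its Smith normal form has invariant factors (1,1,1,1,1,1).

Boundary ∂_2: C_2 → C_1 acts by ∂[p,q,r] = [q,r] − [p,r] + [p,q]. For instance
  ∂[0,2,3] = [2,3] − [0,3] + [0,2],
  ∂[1,2,5] = [2,5] − [1,5] + [1,2].
The resulting 14×8 matrix has rank 7, and its Smith normal form has invariant factors (1,1,1,1,1,1,1).

∂_3: C_3 → C_2 sends each 3-simplex σ to the alternating sum Σ_i (−1)^i (σ with its i-th vertex removed). For instance
  ∂[0,2,3,5] = [2,3,5] − [0,3,5] + [0,2,5] − [0,2,3].
This gives a 8×1 integer matrix of rank 1; reducing to Smith normal form yields diagonal entries (1).

Reading off H_k = ker ∂_k / im ∂_{k+1}:

  H_1: rank ker ∂_1 − rank ∂_2 = (14 − 6) − 7 = 1, and the invariant factors of ∂_2 are all 1, so H_1 = Z.

H_1 ≅ Z.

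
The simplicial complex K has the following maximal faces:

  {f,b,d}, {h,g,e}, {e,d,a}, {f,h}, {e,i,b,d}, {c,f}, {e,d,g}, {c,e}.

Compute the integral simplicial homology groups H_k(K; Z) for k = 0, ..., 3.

Fix the vertex order a < b < c < d < e < f < g < h < i and write every simplex with vertices in increasing order. Then dim K = 3 and the simplices of K are:

  0-simplices (9): a, b, c, d, e, f, g, h, i
  1-simplices (17): ad, ae, bd, be, bf, bi, ce, cf, de, df, dg, di, eg, eh, ei, fh, gh
  2-simplices (8): ade, bde, bdf, bdi, bei, deg, dei, egh
  3-simplices (1): bdei

Hence C_0 ≅ Z^9, C_1 ≅ Z^17, C_2 ≅ Z^8, C_3 ≅ Z^1.

The boundary map ∂_1: C_1 → C_0 is given by ∂[p,q] = [q] − [p].
As a 9×17 matrix over Z this has rank 8, with invariant factors (1,1,1,1,1,1,1,1).

The boundary map ∂_2: C_2 → C_1 sends each 2-simplex [p,q,r] to [q,r] − [p,r] + [p,q]. For instance
  ∂dei = ei − di + de,
  ∂egh = gh − eh + eg.
This gives a 17×8 integer matrix of rank 7; reducing to Smith normal form yields diagonal entries (1,1,1,1,1,1,1).

Boundary ∂_3: C_3 → C_2 sends each 3-simplex σ to the alternating sum Σ_i (−1)^i (σ with its i-th vertex removed). For instance
  ∂bdei = dei − bei + bdi − bde.
The 8×1 boundary matrix has rank 1 and Smith normal form diag(1).

From H_k ≅ ker(∂_k) / im(∂_{k+1}) we obtain:

  H_0: rank C_0 − rank ∂_1 = 9 − 8 = 1, and the invariant factors of ∂_1 are all 1, so H_0 = Z.
  H_1: rank ker ∂_1 − rank ∂_2 = (17 − 8) − 7 = 2, and the invariant factors of ∂_2 are all 1, so H_1 = Z^2.
  H_2: rank ker ∂_2 − rank ∂_3 = (8 − 7) − 1 = 0, and the invariant factors of ∂_3 are all 1, so H_2 = 0.
  H_3: rank ker ∂_3 − rank ∂_4 = (1 − 1) − 0 = 0, and there is no ∂_4, so H_3 = 0.

H_0 = Z,  H_1 = Z^2,  H_2 = 0,  H_3 = 0.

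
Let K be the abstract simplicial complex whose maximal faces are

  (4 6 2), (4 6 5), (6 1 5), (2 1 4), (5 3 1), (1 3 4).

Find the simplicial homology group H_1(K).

H_1 = Z.

K has 6 vertices, 12 edges, 6 triangles.
rank ∂_1 = 5, rank ∂_2 = 6 ⇒ b_1 = 12 − 5 − 6 = 1; all invariant factors of ∂_2 are 1 so no torsion. So H_1 ≅ Z.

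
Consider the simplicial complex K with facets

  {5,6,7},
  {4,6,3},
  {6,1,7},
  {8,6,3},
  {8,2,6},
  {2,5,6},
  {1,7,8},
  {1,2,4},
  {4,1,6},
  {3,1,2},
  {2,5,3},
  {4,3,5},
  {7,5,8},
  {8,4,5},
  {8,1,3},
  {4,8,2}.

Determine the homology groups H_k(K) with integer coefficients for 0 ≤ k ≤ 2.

H_0 ≅ Z,  H_1 ≅ Z^2,  H_2 ≅ Z.

We work with the vertex ordering 1 < 2 < 3 < 4 < 5 < 6 < 7 < 8. The simplices of K, each written with vertices in increasing order, are:

  0-simplices (8): [1], [2], [3], [4], [5], [6], [7], [8]
  1-simplices (24): (24 of them)
  2-simplices (16): [1,2,3], [1,2,4], [1,3,8], [1,4,6], [1,6,7], [1,7,8], [2,3,5], [2,4,8], [2,5,6], [2,6,8], [3,4,5], [3,4,6], [3,6,8], [4,5,8], [5,6,7], [5,7,8]

Hence C_0 ≅ Z^8, C_1 ≅ Z^24, C_2 ≅ Z^16.

∂_1: C_1 → C_0 sends each edge [p,q] (with p < q) to q − p.
As a 8×24 matrix over Z this has rank 7, with invariant factors (1,1,1,1,1,1,1).

∂_2: C_2 → C_1 maps a triangle to the signed sum of its edges. For instance
  ∂[2,4,8] = [4,8] − [2,8] + [2,4],
  ∂[5,7,8] = [7,8] − [5,8] + [5,7].
The 24×16 boundary matrix has rank 15 and Smith normal form diag(1,1,1,1,1,1,1,1,1,1,1,1,1,1,1).

From H_k ≅ ker(∂_k) / im(∂_{k+1}) we obtain:

  H_0: rank C_0 − rank ∂_1 = 8 − 7 = 1, and the invariant factors of ∂_1 are all 1, so H_0 ≅ Z.
  H_1: rank ker ∂_1 − rank ∂_2 = (24 − 7) − 15 = 2, and the invariant factors of ∂_2 are all 1, so H_1 ≅ Z^2.
  H_2: rank ker ∂_2 − rank ∂_3 = (16 − 15) − 0 = 1, and there is no ∂_3, so H_2 ≅ Z.

(K is a triangulation of the torus T^2.)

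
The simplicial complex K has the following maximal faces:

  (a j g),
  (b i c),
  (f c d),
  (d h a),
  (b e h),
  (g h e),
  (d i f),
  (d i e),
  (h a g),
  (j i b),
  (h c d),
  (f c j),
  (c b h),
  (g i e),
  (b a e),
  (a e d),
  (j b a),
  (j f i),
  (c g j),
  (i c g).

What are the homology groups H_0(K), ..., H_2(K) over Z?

H_0 ≅ Z,  H_1 ≅ Z ⊕ Z/2,  H_2 = 0.

K has 10 vertices, 30 edges, 20 triangles.
rank ∂_0 = 0, rank ∂_1 = 9 ⇒ b_0 = 10 − 0 − 9 = 1; all invariant factors of ∂_1 are 1 so no torsion. So H_0 ≅ Z.
rank ∂_1 = 9, rank ∂_2 = 20 ⇒ b_1 = 30 − 9 − 20 = 1; ∂_2 has invariant factor(s) [2] giving torsion. So H_1 ≅ Z ⊕ Z/2.
rank ∂_2 = 20, rank ∂_3 = 0 ⇒ b_2 = 20 − 20 − 0 = 0. So H_2 ≅ 0.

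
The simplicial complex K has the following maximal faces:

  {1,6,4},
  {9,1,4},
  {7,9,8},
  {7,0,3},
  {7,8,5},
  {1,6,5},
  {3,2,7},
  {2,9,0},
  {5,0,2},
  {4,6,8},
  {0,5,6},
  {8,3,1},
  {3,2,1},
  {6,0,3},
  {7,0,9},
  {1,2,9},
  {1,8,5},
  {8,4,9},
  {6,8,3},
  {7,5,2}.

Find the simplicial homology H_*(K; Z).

K has 10 vertices, 30 edges, 20 triangles.
rank ∂_0 = 0, rank ∂_1 = 9 ⇒ b_0 = 10 − 0 − 9 = 1; all invariant factors of ∂_1 are 1 so no torsion. So H_0 = Z.
rank ∂_1 = 9, rank ∂_2 = 20 ⇒ b_1 = 30 − 9 − 20 = 1; ∂_2 has invariant factor(s) [2] giving torsion. So H_1 = Z ⊕ Z_2.
rank ∂_2 = 20, rank ∂_3 = 0 ⇒ b_2 = 20 − 20 − 0 = 0. So H_2 = 0.

H_0 ≅ Z,  H_1 ≅ Z ⊕ Z_2,  H_2 = 0.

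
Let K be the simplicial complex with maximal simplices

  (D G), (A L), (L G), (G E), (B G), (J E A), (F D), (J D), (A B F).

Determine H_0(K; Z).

Take the total order A < B < D < E < F < G < J < L on the vertex set. Then K (dimension 2) consists of the simplices:

  0-simplices (8): A, B, D, E, F, G, J, L
  1-simplices (13): AB, AE, AF, AJ, AL, BF, BG, DF, DG, DJ, EG, EJ, GL
  2-simplices (2): ABF, AEJ

so the chain groups are C_0 ≅ Z^8, C_1 ≅ Z^13, C_2 ≅ Z^2.

∂_1: C_1 → C_0 is given by ∂[p,q] = [q] − [p]. For instance
  ∂AJ = J − A.
The 8×13 boundary matrix has rank 7 and Smith normal form diag(1,1,1,1,1,1,1).

The boundary map ∂_2: C_2 → C_1 maps a triangle to the signed sum of its edges. For instance
  ∂ABF = BF − AF + AB,
  ∂AEJ = EJ − AJ + AE.
The resulting 13×2 matrix has rank 2, and its Smith normal form has invariant factors (1,1).

From H_k ≅ ker(∂_k) / im(∂_{k+1}) we obtain:

  H_0: rank C_0 − rank ∂_1 = 8 − 7 = 1, and the invariant factors of ∂_1 are all 1, so H_0 ≅ Z.

H_0 ≅ Z.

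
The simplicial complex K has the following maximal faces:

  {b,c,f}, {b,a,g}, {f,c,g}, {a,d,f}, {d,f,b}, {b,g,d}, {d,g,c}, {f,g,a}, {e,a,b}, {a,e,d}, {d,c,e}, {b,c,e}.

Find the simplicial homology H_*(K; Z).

Order the vertices as a < b < c < d < e < f < g. Listing each simplex with vertices in this order, K has dimension 2 with simplices:

  0-simplices (7): a, b, c, d, e, f, g
  1-simplices (18): ab, ad, ae, af, ag, bc, bd, be, bf, bg, cd, ce, cf, cg, de, df, dg, fg
  2-simplices (12): abe, abg, ade, adf, afg, bce, bcf, bdf, bdg, cde, cdg, cfg

Hence C_0 ≅ Z^7, C_1 ≅ Z^18, C_2 ≅ Z^12.

The boundary map ∂_1: C_1 → C_0 maps an edge to its endpoints' difference, ∂[p,q] = q − p. For instance
  ∂fg = g − f.
This gives a 7×18 integer matrix of rank 6; reducing to Smith normal form yields diagonal entries (1,1,1,1,1,1).

Boundary ∂_2: C_2 → C_1 acts by ∂[p,q,r] = [q,r] − [p,r] + [p,q]. For instance
  ∂bcf = cf − bf + bc,
  ∂cdg = dg − cg + cd.
The 18×12 boundary matrix has rank 12 and Smith normal form diag(1,1,1,1,1,1,1,1,1,1,1,2).

Reading off H_k = ker ∂_k / im ∂_{k+1}:

  H_0: rank C_0 − rank ∂_1 = 7 − 6 = 1, and the invariant factors of ∂_1 are all 1, so H_0 = Z.
  H_1: rank ker ∂_1 − rank ∂_2 = (18 − 6) − 12 = 0, and ∂_2 has invariant factor 2 > 1, so H_1 = Z/2.
  H_2: rank ker ∂_2 − rank ∂_3 = (12 − 12) − 0 = 0, and there is no ∂_3, so H_2 = 0.

As a check, the Euler characteristic is 7 − 18 + 12 = 1, which agrees with 1 − 0 + 0 = 1.

H_0 = Z,  H_1 = Z/2,  H_2 = 0.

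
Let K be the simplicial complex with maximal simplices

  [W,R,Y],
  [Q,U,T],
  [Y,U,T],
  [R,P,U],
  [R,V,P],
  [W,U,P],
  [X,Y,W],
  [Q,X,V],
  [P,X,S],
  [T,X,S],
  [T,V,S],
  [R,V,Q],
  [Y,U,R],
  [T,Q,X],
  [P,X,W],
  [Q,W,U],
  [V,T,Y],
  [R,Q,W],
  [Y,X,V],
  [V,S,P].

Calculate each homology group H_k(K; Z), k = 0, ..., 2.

H_0 = Z,  H_1 = Z × Z/2,  H_2 = 0.

Take the total order P < Q < R < S < T < U < V < W < X < Y on the vertex set. Then K (dimension 2) consists of the simplices:

  0-simplices (10): P, Q, R, S, T, U, V, W, X, Y
  1-simplices (30): PR, PS, PU, PV, PW, PX, QR, QT, QU, QV, QW, QX, RU, RV, RW, RY, ST, SV, SX, TU, TV, TX, TY, UW, UY, VX, VY, WX, WY, XY
  2-simplices (20): PRU, PRV, PSV, PSX, PUW, PWX, QRV, QRW, QTU, QTX, QUW, QVX, RUY, RWY, STV, STX, TUY, TVY, VXY, WXY

Hence C_0 ≅ Z^10, C_1 ≅ Z^30, C_2 ≅ Z^20.

The boundary map ∂_1: C_1 → C_0 maps an edge to its endpoints' difference, ∂[p,q] = q − p. For instance
  ∂PS = S − P.
As a 10×30 matrix over Z this has rank 9, with invariant factors (1,1,1,1,1,1,1,1,1).

∂_2: C_2 → C_1 maps a triangle to the signed sum of its edges. For instance
  ∂STV = TV − SV + ST,
  ∂QUW = UW − QW + QU.
As a 30×20 matrix over Z this has rank 20, with invariant factors (1,1,1,1,1,1,1,1,1,1,1,1,1,1,1,1,1,1,1,2).

Reading off H_k = ker ∂_k / im ∂_{k+1}:

  H_0: rank C_0 − rank ∂_1 = 10 − 9 = 1, and the invariant factors of ∂_1 are all 1, so H_0 ≅ Z.
  H_1: rank ker ∂_1 − rank ∂_2 = (30 − 9) − 20 = 1, and ∂_2 has invariant factor 2 > 1, so H_1 ≅ Z × Z/2.
  H_2: rank ker ∂_2 − rank ∂_3 = (20 − 20) − 0 = 0, and there is no ∂_3, so H_2 ≅ 0.

As a check, the Euler characteristic is 10 − 30 + 20 = 0, which agrees with 1 − 1 + 0 = 0.
(K is a triangulation of the Klein bottle.)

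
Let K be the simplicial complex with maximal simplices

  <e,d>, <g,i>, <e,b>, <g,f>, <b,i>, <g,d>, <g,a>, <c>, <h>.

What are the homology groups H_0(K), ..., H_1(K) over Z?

Fix the vertex order a < b < c < d < e < f < g < h < i and write every simplex with vertices in increasing order. Then dim K = 1 and the simplices of K are:

  0-simplices (9): a, b, c, d, e, f, g, h, i
  1-simplices (7): ag, be, bi, de, dg, fg, gi

so the chain groups are C_0 ≅ Z^9, C_1 ≅ Z^7.

Boundary ∂_1: C_1 → C_0 sends each edge [p,q] (with p < q) to q − p.
The resulting 9×7 matrix has rank 6, and its Smith normal form has invariant factors (1,1,1,1,1,1).

Reading off H_k = ker ∂_k / im ∂_{k+1}:

  H_0: rank C_0 − rank ∂_1 = 9 − 6 = 3, and the invariant factors of ∂_1 are all 1, so H_0 = Z^3.
  H_1: rank ker ∂_1 − rank ∂_2 = (7 − 6) − 0 = 1, and there is no ∂_2, so H_1 = Z.

As a check, the Euler characteristic is 9 − 7 = 2, which agrees with 3 − 1 = 2.

H_0 = Z^3,  H_1 = Z.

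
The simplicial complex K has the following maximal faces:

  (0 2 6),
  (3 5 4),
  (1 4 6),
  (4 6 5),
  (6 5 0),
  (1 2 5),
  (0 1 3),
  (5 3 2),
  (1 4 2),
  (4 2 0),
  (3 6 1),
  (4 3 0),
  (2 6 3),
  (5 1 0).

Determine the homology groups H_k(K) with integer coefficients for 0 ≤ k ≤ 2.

H_0 = Z,  H_1 = Z^2,  H_2 = Z.

We work with the vertex ordering 0 < 1 < 2 < 3 < 4 < 5 < 6. The simplices of K, each written with vertices in increasing order, are:

  0-simplices (7): [0], [1], [2], [3], [4], [5], [6]
  1-simplices (21): [0,1], [0,2], [0,3], [0,4], [0,5], [0,6], [1,2], [1,3], [1,4], [1,5], [1,6], [2,3], [2,4], [2,5], [2,6], [3,4], [3,5], [3,6], [4,5], [4,6], [5,6]
  2-simplices (14): [0,1,3], [0,1,5], [0,2,4], [0,2,6], [0,3,4], [0,5,6], [1,2,4], [1,2,5], [1,3,6], [1,4,6], [2,3,5], [2,3,6], [3,4,5], [4,5,6]

giving chain groups C_0 ≅ Z^7, C_1 ≅ Z^21, C_2 ≅ Z^14.

Boundary ∂_1: C_1 → C_0 maps an edge to its endpoints' difference, ∂[p,q] = q − p.
The 7×21 boundary matrix has rank 6 and Smith normal form diag(1,1,1,1,1,1).

∂_2: C_2 → C_1 acts by ∂[p,q,r] = [q,r] − [p,r] + [p,q]. For instance
  ∂[1,4,6] = [4,6] − [1,6] + [1,4],
  ∂[0,2,4] = [2,4] − [0,4] + [0,2].
The resulting 21×14 matrix has rank 13, and its Smith normal form has invariant factors (1,1,1,1,1,1,1,1,1,1,1,1,1).

Now H_k = ker ∂_k / im ∂_{k+1}, so:

  H_0: rank C_0 − rank ∂_1 = 7 − 6 = 1, and the invariant factors of ∂_1 are all 1, so H_0 = Z.
  H_1: rank ker ∂_1 − rank ∂_2 = (21 − 6) − 13 = 2, and the invariant factors of ∂_2 are all 1, so H_1 = Z^2.
  H_2: rank ker ∂_2 − rank ∂_3 = (14 − 13) − 0 = 1, and there is no ∂_3, so H_2 = Z.

As a check, the Euler characteristic is 7 − 21 + 14 = 0, which agrees with 1 − 2 + 1 = 0.
(K is a triangulation of the torus T^2.)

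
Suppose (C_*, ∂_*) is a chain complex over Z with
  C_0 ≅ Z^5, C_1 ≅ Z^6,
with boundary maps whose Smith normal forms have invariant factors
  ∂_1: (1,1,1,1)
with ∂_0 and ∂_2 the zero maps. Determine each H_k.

H_0: b_0 = 5 − 0 − 4 = 1; torsion from ∂_1 factors > 1: none. So H_0 = Z.
H_1: b_1 = 6 − 4 − 0 = 2; torsion from ∂_2 factors > 1: none. So H_1 = Z^2.

H_0 = Z,  H_1 = Z^2.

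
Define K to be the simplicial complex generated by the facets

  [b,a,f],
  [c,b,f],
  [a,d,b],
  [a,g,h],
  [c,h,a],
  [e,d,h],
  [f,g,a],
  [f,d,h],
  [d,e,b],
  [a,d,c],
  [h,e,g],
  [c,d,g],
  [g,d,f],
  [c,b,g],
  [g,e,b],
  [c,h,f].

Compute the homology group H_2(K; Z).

Take the total order a < b < c < d < e < f < g < h on the vertex set. Then K (dimension 2) consists of the simplices:

  0-simplices (8): a, b, c, d, e, f, g, h
  1-simplices (24): ab, ac, ad, af, ag, ah, bc, bd, be, bf, bg, cd, cf, cg, ch, de, df, dg, dh, eg, eh, fg, fh, gh
  2-simplices (16): abd, abf, acd, ach, afg, agh, bcf, bcg, bde, beg, cdg, cfh, deh, dfg, dfh, egh

so the chain groups are C_0 ≅ Z^8, C_1 ≅ Z^24, C_2 ≅ Z^16.

Boundary ∂_1: C_1 → C_0 sends each edge [p,q] (with p < q) to q − p. For instance
  ∂bd = d − b.
The 8×24 boundary matrix has rank 7 and Smith normal form diag(1,1,1,1,1,1,1).

∂_2: C_2 → C_1 acts by ∂[p,q,r] = [q,r] − [p,r] + [p,q]. For instance
  ∂dfg = fg − dg + df,
  ∂abf = bf − af + ab.
The resulting 24×16 matrix has rank 15, and its Smith normal form has invariant factors (1,1,1,1,1,1,1,1,1,1,1,1,1,1,1).

Now H_k = ker ∂_k / im ∂_{k+1}, so:

  H_2: rank ker ∂_2 − rank ∂_3 = (16 − 15) − 0 = 1, and there is no ∂_3, so H_2 = Z.

(K is a triangulation of the torus T^2.)

H_2 ≅ Z.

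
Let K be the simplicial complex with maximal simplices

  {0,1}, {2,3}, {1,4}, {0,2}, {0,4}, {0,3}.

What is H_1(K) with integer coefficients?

H_1 = Z^2.

K has 5 vertices, 6 edges.
rank ∂_1 = 4, rank ∂_2 = 0 ⇒ b_1 = 6 − 4 − 0 = 2. So H_1 = Z^2.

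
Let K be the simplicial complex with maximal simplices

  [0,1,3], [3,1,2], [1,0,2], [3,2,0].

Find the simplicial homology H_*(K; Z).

Take the total order 0 < 1 < 2 < 3 on the vertex set. Then K (dimension 2) consists of the simplices:

  0-simplices (4): [0], [1], [2], [3]
  1-simplices (6): [0,1], [0,2], [0,3], [1,2], [1,3], [2,3]
  2-simplices (4): [0,1,2], [0,1,3], [0,2,3], [1,2,3]

giving chain groups C_0 ≅ Z^4, C_1 ≅ Z^6, C_2 ≅ Z^4.

The boundary map ∂_1: C_1 → C_0 is given by ∂[p,q] = [q] − [p]. For instance
  ∂[0,2] = [2] − [0].
This gives a 4×6 integer matrix of rank 3; reducing to Smith normal form yields diagonal entries (1,1,1).

The boundary map ∂_2: C_2 → C_1 acts by ∂[p,q,r] = [q,r] − [p,r] + [p,q]. For instance
  ∂[0,1,3] = [1,3] − [0,3] + [0,1],
  ∂[0,1,2] = [1,2] − [0,2] + [0,1].
This gives a 6×4 integer matrix of rank 3; reducing to Smith normal form yields diagonal entries (1,1,1).

Now H_k = ker ∂_k / im ∂_{k+1}, so:

  H_0: rank C_0 − rank ∂_1 = 4 − 3 = 1, and the invariant factors of ∂_1 are all 1, so H_0 ≅ Z.
  H_1: rank ker ∂_1 − rank ∂_2 = (6 − 3) − 3 = 0, and the invariant factors of ∂_2 are all 1, so H_1 ≅ 0.
  H_2: rank ker ∂_2 − rank ∂_3 = (4 − 3) − 0 = 1, and there is no ∂_3, so H_2 ≅ Z.

H_0 ≅ Z,  H_1 = 0,  H_2 ≅ Z.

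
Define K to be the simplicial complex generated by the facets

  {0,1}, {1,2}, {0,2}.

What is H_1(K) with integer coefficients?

Fix the vertex order 0 < 1 < 2 and write every simplex with vertices in increasing order. Then dim K = 1 and the simplices of K are:

  0-simplices (3): [0], [1], [2]
  1-simplices (3): [0,1], [0,2], [1,2]

so the chain groups are C_0 ≅ Z^3, C_1 ≅ Z^3.

The boundary map ∂_1: C_1 → C_0 is given by ∂[p,q] = [q] − [p].
The resulting 3×3 matrix has rank 2, and its Smith normal form has invariant factors (1,1).

Now H_k = ker ∂_k / im ∂_{k+1}, so:

  H_1: rank ker ∂_1 − rank ∂_2 = (3 − 2) − 0 = 1, and there is no ∂_2, so H_1 ≅ Z.

H_1 = Z.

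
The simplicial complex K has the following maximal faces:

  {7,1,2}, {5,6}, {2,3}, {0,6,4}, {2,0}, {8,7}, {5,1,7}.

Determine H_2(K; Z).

H_2 = 0.

We work with the vertex ordering 0 < 1 < 2 < 3 < 4 < 5 < 6 < 7 < 8. The simplices of K, each written with vertices in increasing order, are:

  0-simplices (9): [0], [1], [2], [3], [4], [5], [6], [7], [8]
  1-simplices (12): [0,2], [0,4], [0,6], [1,2], [1,5], [1,7], [2,3], [2,7], [4,6], [5,6], [5,7], [7,8]
  2-simplices (3): [0,4,6], [1,2,7], [1,5,7]

Hence C_0 ≅ Z^9, C_1 ≅ Z^12, C_2 ≅ Z^3.

The boundary map ∂_1: C_1 → C_0 sends each edge [p,q] (with p < q) to q − p. For instance
  ∂[2,3] = [3] − [2].
The resulting 9×12 matrix has rank 8, and its Smith normal form has invariant factors (1,1,1,1,1,1,1,1).

Boundary ∂_2: C_2 → C_1 sends each 2-simplex [p,q,r] to [q,r] − [p,r] + [p,q]. For instance
  ∂[0,4,6] = [4,6] − [0,6] + [0,4],
  ∂[1,5,7] = [5,7] − [1,7] + [1,5].
The resulting 12×3 matrix has rank 3, and its Smith normal form has invariant factors (1,1,1).

From H_k ≅ ker(∂_k) / im(∂_{k+1}) we obtain:

  H_2: rank ker ∂_2 − rank ∂_3 = (3 − 3) − 0 = 0, and there is no ∂_3, so H_2 ≅ 0.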